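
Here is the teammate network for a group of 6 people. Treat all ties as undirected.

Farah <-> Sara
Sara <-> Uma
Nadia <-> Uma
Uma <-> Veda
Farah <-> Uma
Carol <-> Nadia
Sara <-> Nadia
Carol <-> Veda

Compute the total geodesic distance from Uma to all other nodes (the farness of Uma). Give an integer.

Distances from Uma: Carol:2, Farah:1, Nadia:1, Sara:1, Veda:1.
Sum = 2 + 1 + 1 + 1 + 1 = 6.

6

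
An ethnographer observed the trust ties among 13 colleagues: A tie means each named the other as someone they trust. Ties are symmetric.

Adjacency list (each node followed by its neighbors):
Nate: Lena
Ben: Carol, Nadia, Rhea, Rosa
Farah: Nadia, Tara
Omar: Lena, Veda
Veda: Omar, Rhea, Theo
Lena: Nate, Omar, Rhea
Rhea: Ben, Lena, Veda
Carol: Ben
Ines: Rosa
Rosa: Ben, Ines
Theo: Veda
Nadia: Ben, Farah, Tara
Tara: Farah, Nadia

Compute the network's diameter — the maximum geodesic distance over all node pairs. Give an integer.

Eccentricity of each node (its greatest distance to any other): Ben:3, Carol:4, Farah:5, Ines:5, Lena:4, Nadia:4, Nate:5, Omar:5, Rhea:3, Rosa:4, Tara:5, Theo:5, Veda:4.
The maximum eccentricity is 5, realized for instance by the pair Farah–Nate via Farah – Nadia – Ben – Rhea – Lena – Nate. So the diameter is 5.

5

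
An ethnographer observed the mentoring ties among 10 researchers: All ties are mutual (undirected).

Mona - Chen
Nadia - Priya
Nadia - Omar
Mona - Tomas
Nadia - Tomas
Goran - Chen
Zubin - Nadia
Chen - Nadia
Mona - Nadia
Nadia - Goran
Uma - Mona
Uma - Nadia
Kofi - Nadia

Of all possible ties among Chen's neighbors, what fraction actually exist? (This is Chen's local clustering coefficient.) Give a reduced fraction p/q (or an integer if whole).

Chen's neighbors: Goran, Mona, and Nadia (k = 3).
Possible neighbor pairs: C(3,2) = 3. Edges among them: Goran–Nadia, Mona–Nadia → e = 2.
Clustering(Chen) = 2/3.

2/3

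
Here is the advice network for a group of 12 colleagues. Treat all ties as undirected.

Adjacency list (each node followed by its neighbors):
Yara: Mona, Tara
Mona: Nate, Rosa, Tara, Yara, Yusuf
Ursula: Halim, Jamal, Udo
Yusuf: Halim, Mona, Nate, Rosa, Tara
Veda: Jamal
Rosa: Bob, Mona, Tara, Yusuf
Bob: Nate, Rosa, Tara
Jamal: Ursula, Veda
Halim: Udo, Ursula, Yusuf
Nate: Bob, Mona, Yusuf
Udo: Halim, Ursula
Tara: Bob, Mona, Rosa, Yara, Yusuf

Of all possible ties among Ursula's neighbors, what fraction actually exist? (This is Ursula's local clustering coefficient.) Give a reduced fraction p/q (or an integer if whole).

Ursula's neighbors: Halim, Jamal, and Udo (k = 3).
Possible neighbor pairs: C(3,2) = 3. Edges among them: Halim–Udo → e = 1.
Clustering(Ursula) = 1/3.

1/3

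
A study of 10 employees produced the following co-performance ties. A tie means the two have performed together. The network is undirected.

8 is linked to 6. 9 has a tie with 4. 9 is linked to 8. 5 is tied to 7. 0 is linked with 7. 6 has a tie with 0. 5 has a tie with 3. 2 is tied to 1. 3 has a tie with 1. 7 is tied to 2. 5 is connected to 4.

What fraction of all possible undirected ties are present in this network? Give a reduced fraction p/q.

11/45

There are 11 edges and 10 nodes, so the maximum possible is C(10,2) = 45.
Density = 11/45.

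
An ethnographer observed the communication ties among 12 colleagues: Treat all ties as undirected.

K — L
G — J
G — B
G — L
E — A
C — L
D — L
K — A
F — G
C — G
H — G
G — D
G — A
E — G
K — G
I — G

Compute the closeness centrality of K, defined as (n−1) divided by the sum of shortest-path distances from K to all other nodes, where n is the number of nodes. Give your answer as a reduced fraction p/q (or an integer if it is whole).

Distances from K: A:1, B:2, C:2, D:2, E:2, F:2, G:1, H:2, I:2, J:2, L:1. Sum = 19.
n = 12, so closeness = 11/19.

11/19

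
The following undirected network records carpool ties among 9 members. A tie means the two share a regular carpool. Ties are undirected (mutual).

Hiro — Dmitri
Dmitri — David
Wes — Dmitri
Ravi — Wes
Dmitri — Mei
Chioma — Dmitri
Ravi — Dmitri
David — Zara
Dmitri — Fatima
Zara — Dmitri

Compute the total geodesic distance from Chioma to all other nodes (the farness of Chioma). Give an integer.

15

Distances from Chioma: David:2, Dmitri:1, Fatima:2, Hiro:2, Mei:2, Ravi:2, Wes:2, Zara:2.
Sum = 2 + 1 + 2 + 2 + 2 + 2 + 2 + 2 = 15.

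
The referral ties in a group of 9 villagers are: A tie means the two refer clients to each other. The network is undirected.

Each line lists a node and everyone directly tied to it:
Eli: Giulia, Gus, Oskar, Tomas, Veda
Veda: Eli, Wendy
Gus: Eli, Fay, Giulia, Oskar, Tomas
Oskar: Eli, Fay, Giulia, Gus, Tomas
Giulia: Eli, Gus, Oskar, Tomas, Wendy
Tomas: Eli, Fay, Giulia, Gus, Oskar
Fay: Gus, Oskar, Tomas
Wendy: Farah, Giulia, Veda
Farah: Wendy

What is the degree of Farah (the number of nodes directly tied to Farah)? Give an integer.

Farah is directly tied to Wendy. That is 1 neighbor, so the degree of Farah is 1.

1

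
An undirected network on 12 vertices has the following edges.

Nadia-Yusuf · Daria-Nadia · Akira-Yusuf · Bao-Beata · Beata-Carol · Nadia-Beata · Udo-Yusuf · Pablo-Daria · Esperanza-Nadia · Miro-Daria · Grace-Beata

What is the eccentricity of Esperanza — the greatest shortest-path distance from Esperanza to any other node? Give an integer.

3

Distances from Esperanza: Akira:3, Bao:3, Beata:2, Carol:3, Daria:2, Grace:3, Miro:3, Nadia:1, Pablo:3, Udo:3, Yusuf:2.
The largest is 3 (to Akira, Udo, Carol, Grace, Bao, Miro, and Pablo), so the eccentricity of Esperanza is 3.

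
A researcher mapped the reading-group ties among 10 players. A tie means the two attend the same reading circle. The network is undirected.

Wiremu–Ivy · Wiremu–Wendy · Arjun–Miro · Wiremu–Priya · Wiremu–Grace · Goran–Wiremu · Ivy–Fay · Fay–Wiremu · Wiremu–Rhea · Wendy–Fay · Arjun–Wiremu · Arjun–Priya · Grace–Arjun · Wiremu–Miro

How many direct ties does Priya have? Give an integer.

Priya is directly tied to Arjun and Wiremu. That is 2 neighbors, so the degree of Priya is 2.

2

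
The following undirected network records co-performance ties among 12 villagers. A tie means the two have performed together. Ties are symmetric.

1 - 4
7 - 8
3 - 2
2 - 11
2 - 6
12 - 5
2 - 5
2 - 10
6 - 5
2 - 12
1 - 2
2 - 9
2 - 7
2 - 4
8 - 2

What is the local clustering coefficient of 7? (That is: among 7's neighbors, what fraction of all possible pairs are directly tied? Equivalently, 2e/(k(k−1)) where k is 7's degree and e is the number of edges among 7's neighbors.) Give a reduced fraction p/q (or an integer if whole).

7's neighbors: 2 and 8 (k = 2).
Possible neighbor pairs: C(2,2) = 1. Edges among them: 2–8 → e = 1.
Clustering(7) = 1/1.

1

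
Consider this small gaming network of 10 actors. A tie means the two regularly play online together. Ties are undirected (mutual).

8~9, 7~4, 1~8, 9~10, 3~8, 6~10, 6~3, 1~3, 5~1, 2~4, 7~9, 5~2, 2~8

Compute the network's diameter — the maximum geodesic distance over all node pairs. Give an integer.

4

Eccentricity of each node (its greatest distance to any other): 1:3, 2:3, 3:3, 4:4, 5:4, 6:4, 7:3, 8:2, 9:3, 10:4.
The maximum eccentricity is 4, realized for instance by the pair 5–10 via 5 – 1 – 3 – 6 – 10. So the diameter is 4.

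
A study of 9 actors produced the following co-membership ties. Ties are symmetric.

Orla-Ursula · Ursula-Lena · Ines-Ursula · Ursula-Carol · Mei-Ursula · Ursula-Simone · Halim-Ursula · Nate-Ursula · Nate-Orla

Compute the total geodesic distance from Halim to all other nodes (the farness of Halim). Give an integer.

15

Distances from Halim: Carol:2, Ines:2, Lena:2, Mei:2, Nate:2, Orla:2, Simone:2, Ursula:1.
Sum = 2 + 2 + 2 + 2 + 2 + 2 + 2 + 1 = 15.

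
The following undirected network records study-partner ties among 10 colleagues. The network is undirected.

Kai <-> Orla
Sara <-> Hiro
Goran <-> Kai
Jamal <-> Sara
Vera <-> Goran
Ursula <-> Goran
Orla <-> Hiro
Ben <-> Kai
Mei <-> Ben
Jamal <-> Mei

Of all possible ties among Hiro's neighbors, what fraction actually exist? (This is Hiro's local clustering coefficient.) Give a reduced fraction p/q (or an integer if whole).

Hiro's neighbors: Orla and Sara (k = 2).
Possible neighbor pairs: C(2,2) = 1. Edges among them: none → e = 0.
Clustering(Hiro) = 0/1.

0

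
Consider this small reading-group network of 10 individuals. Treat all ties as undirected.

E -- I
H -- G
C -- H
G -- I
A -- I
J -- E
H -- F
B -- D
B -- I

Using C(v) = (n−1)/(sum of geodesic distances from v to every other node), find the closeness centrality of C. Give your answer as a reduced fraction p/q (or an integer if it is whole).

3/10

Distances from C: A:4, B:4, D:5, E:4, F:2, G:2, H:1, I:3, J:5. Sum = 30.
n = 10, so closeness = 9/30 = 3/10.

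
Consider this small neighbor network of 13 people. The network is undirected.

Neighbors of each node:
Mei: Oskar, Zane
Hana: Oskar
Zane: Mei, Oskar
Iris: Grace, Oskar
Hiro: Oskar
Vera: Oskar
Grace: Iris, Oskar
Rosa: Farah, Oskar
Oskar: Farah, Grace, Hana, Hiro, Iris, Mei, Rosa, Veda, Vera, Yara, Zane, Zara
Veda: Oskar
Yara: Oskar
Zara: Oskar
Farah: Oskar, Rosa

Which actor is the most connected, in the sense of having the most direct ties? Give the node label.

Oskar

Degrees — Farah:2, Grace:2, Hana:1, Hiro:1, Iris:2, Mei:2, Oskar:12, Rosa:2, Veda:1, Vera:1, Yara:1, Zane:2, Zara:1.
The maximum is 12, attained only by Oskar.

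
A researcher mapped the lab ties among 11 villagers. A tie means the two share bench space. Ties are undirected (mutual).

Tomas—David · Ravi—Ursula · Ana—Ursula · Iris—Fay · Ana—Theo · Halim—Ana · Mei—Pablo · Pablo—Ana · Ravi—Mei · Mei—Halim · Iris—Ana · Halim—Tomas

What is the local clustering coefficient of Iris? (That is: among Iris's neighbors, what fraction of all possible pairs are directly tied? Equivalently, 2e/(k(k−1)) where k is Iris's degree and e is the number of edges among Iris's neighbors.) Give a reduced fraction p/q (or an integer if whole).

Iris's neighbors: Ana and Fay (k = 2).
Possible neighbor pairs: C(2,2) = 1. Edges among them: none → e = 0.
Clustering(Iris) = 0/1.

0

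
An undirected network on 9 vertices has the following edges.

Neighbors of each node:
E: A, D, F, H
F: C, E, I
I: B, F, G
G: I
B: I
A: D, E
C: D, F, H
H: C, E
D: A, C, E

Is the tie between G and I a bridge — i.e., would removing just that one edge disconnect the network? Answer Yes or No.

Yes

Without the G–I edge there is no alternate route between G and I, so the network disconnects. It is a bridge.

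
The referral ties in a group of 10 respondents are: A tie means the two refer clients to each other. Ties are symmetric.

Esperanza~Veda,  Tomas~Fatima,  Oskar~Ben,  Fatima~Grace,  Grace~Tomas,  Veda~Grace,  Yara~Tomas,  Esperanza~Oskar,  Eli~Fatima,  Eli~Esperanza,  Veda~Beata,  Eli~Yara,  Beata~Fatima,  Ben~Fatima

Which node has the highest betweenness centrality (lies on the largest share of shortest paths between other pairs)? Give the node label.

Fatima

Unnormalized betweenness of each node: Beata:5/6, Ben:3, Eli:17/3, Esperanza:35/6, Fatima:13, Grace:8/3, Oskar:4/3, Tomas:3, Veda:23/6, Yara:5/6.
Fatima has the largest value, 13, making it the main broker — the node through which the most shortest paths run.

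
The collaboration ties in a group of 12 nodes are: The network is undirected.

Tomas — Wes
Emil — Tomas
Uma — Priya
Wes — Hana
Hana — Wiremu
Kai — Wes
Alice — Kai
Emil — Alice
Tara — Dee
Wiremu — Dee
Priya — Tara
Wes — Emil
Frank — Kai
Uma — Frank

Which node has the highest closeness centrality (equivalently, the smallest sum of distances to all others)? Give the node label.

Farness (sum of distances to all others) for each node — Alice:32, Dee:33, Emil:31, Frank:28, Hana:27, Kai:25, Priya:34, Tara:35, Tomas:32, Uma:31, Wes:24, Wiremu:30.
The smallest farness is 24, for Wes, so Wes has the highest closeness.

Wes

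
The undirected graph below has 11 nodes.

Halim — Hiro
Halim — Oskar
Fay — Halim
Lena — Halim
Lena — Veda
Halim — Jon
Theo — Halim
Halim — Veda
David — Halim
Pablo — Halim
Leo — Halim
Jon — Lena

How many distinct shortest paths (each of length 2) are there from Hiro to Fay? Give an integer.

1

The shortest distance is 2, and the only length-2 path is Hiro–Halim–Fay. So there is exactly 1 shortest path.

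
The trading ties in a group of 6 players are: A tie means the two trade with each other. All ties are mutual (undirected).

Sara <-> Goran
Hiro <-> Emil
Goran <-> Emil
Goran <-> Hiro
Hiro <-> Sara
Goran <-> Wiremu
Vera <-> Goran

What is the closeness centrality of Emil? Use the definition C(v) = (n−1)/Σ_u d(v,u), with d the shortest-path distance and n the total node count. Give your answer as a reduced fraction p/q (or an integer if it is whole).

5/8

Distances from Emil: Goran:1, Hiro:1, Sara:2, Vera:2, Wiremu:2. Sum = 8.
n = 6, so closeness = 5/8.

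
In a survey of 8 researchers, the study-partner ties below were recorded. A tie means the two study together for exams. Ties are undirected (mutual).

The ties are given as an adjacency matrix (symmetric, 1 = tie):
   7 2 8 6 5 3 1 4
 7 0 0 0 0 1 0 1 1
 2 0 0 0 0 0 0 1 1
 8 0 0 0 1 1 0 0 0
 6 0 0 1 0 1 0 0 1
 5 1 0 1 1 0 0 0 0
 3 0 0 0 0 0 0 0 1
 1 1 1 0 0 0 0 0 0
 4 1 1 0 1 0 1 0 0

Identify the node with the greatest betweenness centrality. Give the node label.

Unnormalized betweenness of each node: 1:5/6, 2:4/3, 3:0, 4:31/3, 5:17/6, 6:13/3, 7:16/3, 8:0.
4 has the largest value, 31/3, making it the main broker — the node through which the most shortest paths run.

4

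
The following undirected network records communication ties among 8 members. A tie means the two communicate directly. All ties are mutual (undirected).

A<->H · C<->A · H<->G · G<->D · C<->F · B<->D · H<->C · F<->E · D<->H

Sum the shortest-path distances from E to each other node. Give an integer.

Distances from E: A:3, B:5, C:2, D:4, F:1, G:4, H:3.
Sum = 3 + 5 + 2 + 4 + 1 + 4 + 3 = 22.

22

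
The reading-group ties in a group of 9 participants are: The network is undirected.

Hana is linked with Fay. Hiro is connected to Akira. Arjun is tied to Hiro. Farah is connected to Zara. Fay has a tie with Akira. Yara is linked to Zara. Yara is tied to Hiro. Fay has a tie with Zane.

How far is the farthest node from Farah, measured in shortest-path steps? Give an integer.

Distances from Farah: Akira:4, Arjun:4, Fay:5, Hana:6, Hiro:3, Yara:2, Zane:6, Zara:1.
The largest is 6 (to Hana and Zane), so the eccentricity of Farah is 6.

6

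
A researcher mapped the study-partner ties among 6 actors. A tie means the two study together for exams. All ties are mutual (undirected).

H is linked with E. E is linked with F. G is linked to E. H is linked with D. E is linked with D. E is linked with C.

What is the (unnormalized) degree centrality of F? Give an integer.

F is directly tied to E. That is 1 neighbor, so the degree of F is 1.

1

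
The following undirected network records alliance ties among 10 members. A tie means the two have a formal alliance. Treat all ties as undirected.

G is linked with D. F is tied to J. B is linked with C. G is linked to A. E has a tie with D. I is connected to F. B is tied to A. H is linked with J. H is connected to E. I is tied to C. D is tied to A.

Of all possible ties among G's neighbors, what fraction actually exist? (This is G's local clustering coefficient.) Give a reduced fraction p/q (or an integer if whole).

1

G's neighbors: A and D (k = 2).
Possible neighbor pairs: C(2,2) = 1. Edges among them: A–D → e = 1.
Clustering(G) = 1/1.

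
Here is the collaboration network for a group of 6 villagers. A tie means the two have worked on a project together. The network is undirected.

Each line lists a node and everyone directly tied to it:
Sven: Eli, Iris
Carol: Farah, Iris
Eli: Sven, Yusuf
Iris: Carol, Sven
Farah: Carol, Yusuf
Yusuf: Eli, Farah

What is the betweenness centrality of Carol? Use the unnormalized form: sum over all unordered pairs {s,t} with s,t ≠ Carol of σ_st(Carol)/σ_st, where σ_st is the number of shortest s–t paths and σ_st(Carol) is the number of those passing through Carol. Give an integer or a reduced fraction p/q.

2

Pairs whose geodesics pass through Carol — Iris–Yusuf: 1/2; Iris–Farah: 1; Sven–Farah: 1/2.
All other pairs contribute 0.
Summing the contributions gives betweenness(Carol) = 2.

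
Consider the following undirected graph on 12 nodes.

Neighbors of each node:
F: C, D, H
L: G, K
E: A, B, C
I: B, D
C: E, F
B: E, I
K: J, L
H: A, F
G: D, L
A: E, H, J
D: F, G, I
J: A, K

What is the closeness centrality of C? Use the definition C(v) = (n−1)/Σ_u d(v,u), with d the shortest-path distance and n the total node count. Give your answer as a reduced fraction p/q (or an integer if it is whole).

Distances from C: A:2, B:2, D:2, E:1, F:1, G:3, H:2, I:3, J:3, K:4, L:4. Sum = 27.
n = 12, so closeness = 11/27.

11/27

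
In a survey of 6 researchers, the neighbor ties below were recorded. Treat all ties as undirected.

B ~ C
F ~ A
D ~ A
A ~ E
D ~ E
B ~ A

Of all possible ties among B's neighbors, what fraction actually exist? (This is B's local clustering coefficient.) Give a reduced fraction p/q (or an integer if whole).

0

B's neighbors: A and C (k = 2).
Possible neighbor pairs: C(2,2) = 1. Edges among them: none → e = 0.
Clustering(B) = 0/1.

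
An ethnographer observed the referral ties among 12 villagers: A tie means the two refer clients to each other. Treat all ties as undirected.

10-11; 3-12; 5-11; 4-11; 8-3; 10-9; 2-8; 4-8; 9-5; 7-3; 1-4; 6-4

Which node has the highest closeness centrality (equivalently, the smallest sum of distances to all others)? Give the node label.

Farness (sum of distances to all others) for each node — 1:31, 2:33, 3:29, 4:21, 5:33, 6:31, 7:39, 8:23, 9:41, 10:33, 11:25, 12:39.
The smallest farness is 21, for 4, so 4 has the highest closeness.

4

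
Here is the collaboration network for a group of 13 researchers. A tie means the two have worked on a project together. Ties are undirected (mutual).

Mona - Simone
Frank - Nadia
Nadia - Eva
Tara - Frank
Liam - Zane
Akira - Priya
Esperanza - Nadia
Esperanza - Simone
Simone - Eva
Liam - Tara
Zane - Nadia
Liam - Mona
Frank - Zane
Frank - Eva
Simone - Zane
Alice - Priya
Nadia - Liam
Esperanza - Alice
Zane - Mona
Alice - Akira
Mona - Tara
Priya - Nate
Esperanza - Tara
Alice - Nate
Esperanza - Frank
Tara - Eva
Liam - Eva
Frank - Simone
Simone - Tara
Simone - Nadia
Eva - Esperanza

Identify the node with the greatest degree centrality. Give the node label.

Simone

Degrees — Akira:2, Alice:4, Esperanza:6, Eva:6, Frank:6, Liam:5, Mona:4, Nadia:6, Nate:2, Priya:3, Simone:7, Tara:6, Zane:5.
The maximum is 7, attained only by Simone.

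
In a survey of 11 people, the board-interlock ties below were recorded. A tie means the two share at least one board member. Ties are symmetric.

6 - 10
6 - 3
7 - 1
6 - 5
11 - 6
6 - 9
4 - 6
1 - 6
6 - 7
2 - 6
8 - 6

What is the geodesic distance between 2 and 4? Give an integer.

One shortest route is 2 – 6 – 4, which uses 2 edges, and 2 and 4 are not directly tied, so nothing shorter exists. So d(2,4) = 2.

2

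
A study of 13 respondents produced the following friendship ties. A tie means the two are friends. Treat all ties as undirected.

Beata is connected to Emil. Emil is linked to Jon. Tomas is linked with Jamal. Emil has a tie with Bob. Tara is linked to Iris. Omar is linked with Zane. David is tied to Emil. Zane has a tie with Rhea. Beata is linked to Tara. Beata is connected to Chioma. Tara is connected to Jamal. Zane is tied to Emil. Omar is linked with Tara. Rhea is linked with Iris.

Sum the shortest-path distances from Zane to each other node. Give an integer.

25

Distances from Zane: Beata:2, Bob:2, Chioma:3, David:2, Emil:1, Iris:2, Jamal:3, Jon:2, Omar:1, Rhea:1, Tara:2, Tomas:4.
Sum = 2 + 2 + 3 + 2 + 1 + 2 + 3 + 2 + 1 + 1 + 2 + 4 = 25.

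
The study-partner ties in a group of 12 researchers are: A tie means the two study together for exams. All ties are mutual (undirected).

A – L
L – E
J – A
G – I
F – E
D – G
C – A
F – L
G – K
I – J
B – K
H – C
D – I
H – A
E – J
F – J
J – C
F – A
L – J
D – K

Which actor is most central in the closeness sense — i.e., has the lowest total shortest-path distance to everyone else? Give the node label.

J

Farness (sum of distances to all others) for each node — A:24, B:43, C:26, D:26, E:27, F:25, G:26, H:33, I:21, J:19, K:33, L:25.
The smallest farness is 19, for J, so J has the highest closeness.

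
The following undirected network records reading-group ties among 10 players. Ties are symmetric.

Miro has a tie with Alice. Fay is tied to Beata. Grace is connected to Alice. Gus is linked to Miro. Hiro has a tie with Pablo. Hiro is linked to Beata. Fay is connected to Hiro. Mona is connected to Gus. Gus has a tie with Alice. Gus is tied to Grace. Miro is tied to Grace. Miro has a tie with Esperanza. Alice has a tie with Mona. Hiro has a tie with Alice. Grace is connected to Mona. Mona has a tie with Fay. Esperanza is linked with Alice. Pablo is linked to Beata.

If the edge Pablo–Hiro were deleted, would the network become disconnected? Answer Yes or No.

Even without that edge, Pablo still reaches Hiro via Pablo – Beata – Hiro, so the network stays connected. Not a bridge.

No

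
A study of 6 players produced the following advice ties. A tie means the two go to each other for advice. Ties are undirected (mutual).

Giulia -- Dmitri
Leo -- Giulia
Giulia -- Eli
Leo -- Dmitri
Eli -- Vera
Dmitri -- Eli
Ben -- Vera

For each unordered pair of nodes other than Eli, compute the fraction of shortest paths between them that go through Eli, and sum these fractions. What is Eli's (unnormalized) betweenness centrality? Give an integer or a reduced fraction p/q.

6

Pairs whose geodesics pass through Eli — Ben–Giulia: 1; Ben–Dmitri: 1; Ben–Leo: 2/2; Vera–Giulia: 1; Vera–Dmitri: 1; Vera–Leo: 2/2.
All other pairs contribute 0.
Summing the contributions gives betweenness(Eli) = 6.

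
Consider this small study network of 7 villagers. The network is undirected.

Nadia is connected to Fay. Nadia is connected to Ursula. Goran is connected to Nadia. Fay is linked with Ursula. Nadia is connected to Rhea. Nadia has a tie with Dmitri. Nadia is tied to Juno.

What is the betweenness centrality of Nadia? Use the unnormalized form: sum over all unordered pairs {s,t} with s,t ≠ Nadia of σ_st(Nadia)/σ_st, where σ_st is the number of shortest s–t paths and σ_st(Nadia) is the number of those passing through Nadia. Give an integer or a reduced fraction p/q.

Pairs whose geodesics pass through Nadia — Ursula–Goran: 1; Ursula–Dmitri: 1; Ursula–Juno: 1; Ursula–Rhea: 1; Goran–Fay: 1; Goran–Dmitri: 1; Goran–Juno: 1; Goran–Rhea: 1; Fay–Dmitri: 1; Fay–Juno: 1; Fay–Rhea: 1; Dmitri–Juno: 1; Dmitri–Rhea: 1; Juno–Rhea: 1.
All other pairs contribute 0.
Summing the contributions gives betweenness(Nadia) = 14.

14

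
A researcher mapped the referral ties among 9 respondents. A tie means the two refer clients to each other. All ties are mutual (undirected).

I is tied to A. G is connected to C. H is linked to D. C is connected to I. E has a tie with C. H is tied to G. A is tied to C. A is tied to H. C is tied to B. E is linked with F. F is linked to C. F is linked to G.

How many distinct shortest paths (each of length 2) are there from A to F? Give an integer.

1

The shortest distance is 2, and the only length-2 path is A–C–F. So there is exactly 1 shortest path.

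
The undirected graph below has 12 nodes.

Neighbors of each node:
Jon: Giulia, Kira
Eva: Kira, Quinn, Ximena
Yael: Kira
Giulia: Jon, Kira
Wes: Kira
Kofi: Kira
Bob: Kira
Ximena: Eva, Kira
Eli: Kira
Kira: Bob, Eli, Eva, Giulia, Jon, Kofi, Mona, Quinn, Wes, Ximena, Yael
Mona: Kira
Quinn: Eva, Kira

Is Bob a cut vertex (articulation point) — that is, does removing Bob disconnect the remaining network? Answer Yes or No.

No

Even without Bob, every remaining node can still reach every other (the residual graph is connected), so Bob is not a cut vertex.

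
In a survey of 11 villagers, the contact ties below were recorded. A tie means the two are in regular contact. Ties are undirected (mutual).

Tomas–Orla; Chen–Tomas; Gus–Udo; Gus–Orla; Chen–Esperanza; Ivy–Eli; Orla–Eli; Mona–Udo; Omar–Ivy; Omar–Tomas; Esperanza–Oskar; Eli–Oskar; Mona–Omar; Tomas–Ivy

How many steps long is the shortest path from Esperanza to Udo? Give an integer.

5

One shortest route is Esperanza – Chen – Tomas – Omar – Mona – Udo, which uses 5 edges, and at distance 4 from Esperanza we only reach {Gus, Mona}, which does not include Udo. So d(Esperanza,Udo) = 5.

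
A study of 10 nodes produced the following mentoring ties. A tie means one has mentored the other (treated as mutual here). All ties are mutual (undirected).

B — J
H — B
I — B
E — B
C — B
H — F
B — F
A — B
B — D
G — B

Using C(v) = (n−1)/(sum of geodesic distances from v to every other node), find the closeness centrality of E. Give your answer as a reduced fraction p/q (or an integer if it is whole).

9/17

Distances from E: A:2, B:1, C:2, D:2, F:2, G:2, H:2, I:2, J:2. Sum = 17.
n = 10, so closeness = 9/17.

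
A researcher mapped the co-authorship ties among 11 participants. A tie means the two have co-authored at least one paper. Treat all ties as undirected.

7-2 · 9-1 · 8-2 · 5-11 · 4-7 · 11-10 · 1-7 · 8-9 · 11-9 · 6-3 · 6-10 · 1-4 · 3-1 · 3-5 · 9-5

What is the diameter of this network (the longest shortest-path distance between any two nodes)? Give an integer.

4

Eccentricity of each node (its greatest distance to any other): 1:3, 2:4, 3:3, 4:4, 5:3, 6:4, 7:4, 8:4, 9:3, 10:4, 11:3.
The maximum eccentricity is 4, realized for instance by the pair 10–4 via 10 – 11 – 9 – 1 – 4. So the diameter is 4.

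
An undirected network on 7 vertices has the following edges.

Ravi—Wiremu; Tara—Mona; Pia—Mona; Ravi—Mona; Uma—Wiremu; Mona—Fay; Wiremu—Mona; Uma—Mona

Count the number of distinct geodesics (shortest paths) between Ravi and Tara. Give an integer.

The shortest distance is 2, and the only length-2 path is Ravi–Mona–Tara. So there is exactly 1 shortest path.

1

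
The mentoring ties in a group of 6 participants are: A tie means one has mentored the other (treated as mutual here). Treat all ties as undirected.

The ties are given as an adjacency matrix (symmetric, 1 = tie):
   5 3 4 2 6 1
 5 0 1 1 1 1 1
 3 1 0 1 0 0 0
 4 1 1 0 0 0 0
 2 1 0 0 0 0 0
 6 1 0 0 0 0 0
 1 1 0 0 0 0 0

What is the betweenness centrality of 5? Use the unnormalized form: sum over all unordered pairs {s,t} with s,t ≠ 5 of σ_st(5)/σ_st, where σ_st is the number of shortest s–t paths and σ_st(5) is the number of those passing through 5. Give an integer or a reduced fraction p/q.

Pairs whose geodesics pass through 5 — 3–2: 1; 3–6: 1; 3–1: 1; 4–2: 1; 4–6: 1; 4–1: 1; 2–6: 1; 2–1: 1; 6–1: 1.
All other pairs contribute 0.
Summing the contributions gives betweenness(5) = 9.

9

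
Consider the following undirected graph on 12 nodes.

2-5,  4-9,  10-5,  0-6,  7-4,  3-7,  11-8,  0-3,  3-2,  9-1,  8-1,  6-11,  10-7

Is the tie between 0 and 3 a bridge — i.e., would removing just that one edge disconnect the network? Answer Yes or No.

Even without that edge, 0 still reaches 3 via 0 – 6 – 11 – 8 – 1 – 9 – 4 – 7 – 3, so the network stays connected. Not a bridge.

No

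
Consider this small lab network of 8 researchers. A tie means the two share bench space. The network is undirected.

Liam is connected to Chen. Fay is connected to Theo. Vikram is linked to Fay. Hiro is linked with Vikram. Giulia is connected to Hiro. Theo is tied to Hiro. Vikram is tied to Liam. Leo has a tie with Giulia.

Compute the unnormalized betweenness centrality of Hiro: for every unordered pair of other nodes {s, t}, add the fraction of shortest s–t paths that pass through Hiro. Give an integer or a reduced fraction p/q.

Pairs whose geodesics pass through Hiro — Chen–Giulia: 1; Chen–Theo: 1/2; Chen–Leo: 1; Giulia–Vikram: 1; Giulia–Fay: 2/2; Giulia–Theo: 1; Giulia–Liam: 1; Vikram–Theo: 1/2; Vikram–Leo: 1; Fay–Leo: 2/2; Theo–Liam: 1/2; Theo–Leo: 1; Liam–Leo: 1.
All other pairs contribute 0.
Summing the contributions gives betweenness(Hiro) = 23/2.

23/2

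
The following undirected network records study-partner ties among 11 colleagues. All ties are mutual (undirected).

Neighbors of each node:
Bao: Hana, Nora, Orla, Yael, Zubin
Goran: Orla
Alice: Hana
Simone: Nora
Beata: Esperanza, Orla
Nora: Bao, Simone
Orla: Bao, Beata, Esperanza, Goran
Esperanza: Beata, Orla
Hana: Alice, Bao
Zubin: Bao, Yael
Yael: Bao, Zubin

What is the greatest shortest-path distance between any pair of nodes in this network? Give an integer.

Eccentricity of each node (its greatest distance to any other): Alice:4, Bao:2, Beata:4, Esperanza:4, Goran:4, Hana:3, Nora:3, Orla:3, Simone:4, Yael:3, Zubin:3.
The maximum eccentricity is 4, realized for instance by the pair Alice–Esperanza via Alice – Hana – Bao – Orla – Esperanza. So the diameter is 4.

4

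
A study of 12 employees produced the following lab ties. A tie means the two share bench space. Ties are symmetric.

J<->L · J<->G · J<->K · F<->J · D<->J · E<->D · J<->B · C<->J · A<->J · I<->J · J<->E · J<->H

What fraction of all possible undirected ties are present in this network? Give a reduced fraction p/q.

There are 12 edges and 12 nodes, so the maximum possible is C(12,2) = 66.
Density = 12/66 = 2/11.

2/11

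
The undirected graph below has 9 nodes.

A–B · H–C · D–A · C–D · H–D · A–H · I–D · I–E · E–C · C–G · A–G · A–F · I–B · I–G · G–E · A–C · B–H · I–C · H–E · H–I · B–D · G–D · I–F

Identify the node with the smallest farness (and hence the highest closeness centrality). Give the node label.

Farness (sum of distances to all others) for each node — A:10, B:12, C:10, D:10, E:12, F:14, G:11, H:10, I:9.
The smallest farness is 9, for I, so I has the highest closeness.

I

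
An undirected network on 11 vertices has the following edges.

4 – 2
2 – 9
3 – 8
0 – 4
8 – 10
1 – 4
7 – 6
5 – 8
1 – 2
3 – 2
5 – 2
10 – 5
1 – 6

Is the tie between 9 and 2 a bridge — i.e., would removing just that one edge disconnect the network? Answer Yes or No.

Yes

Without the 9–2 edge there is no alternate route between 9 and 2, so the network disconnects. It is a bridge.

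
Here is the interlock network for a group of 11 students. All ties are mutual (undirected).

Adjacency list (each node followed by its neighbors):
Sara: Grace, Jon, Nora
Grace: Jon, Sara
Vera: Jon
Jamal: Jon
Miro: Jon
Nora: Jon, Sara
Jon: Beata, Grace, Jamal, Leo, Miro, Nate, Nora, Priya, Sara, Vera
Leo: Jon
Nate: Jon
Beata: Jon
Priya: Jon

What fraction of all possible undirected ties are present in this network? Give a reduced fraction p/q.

12/55

There are 12 edges and 11 nodes, so the maximum possible is C(11,2) = 55.
Density = 12/55.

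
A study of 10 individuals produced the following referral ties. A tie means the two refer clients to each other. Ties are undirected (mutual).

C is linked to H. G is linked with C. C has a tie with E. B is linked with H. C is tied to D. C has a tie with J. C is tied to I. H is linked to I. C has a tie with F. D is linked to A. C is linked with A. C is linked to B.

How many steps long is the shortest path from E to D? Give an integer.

2

One shortest route is E – C – D, which uses 2 edges, and E and D are not directly tied, so nothing shorter exists. So d(E,D) = 2.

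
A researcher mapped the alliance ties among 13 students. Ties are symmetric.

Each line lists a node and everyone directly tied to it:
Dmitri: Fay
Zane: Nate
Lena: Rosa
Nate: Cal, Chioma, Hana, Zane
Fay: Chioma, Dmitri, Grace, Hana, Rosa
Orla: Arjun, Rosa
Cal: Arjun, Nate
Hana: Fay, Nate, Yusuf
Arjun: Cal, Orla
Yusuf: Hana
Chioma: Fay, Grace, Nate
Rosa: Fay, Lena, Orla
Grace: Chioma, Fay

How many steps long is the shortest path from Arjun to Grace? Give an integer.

One shortest route is Arjun – Orla – Rosa – Fay – Grace, which uses 4 edges, and at distance 3 from Arjun we only reach {Chioma, Fay, Hana, Lena, Zane}, which does not include Grace. So d(Arjun,Grace) = 4.

4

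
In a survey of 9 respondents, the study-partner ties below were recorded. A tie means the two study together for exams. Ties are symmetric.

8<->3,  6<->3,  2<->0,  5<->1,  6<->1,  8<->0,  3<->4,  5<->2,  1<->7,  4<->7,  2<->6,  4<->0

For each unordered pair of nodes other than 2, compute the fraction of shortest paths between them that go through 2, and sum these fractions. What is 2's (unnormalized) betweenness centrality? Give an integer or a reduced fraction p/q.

Pairs whose geodesics pass through 2 — 4–5: 1/2; 1–0: 2/3; 5–6: 1/2; 5–3: 1/2; 5–8: 1; 5–0: 1; 6–0: 1.
All other pairs contribute 0.
Summing the contributions gives betweenness(2) = 31/6.

31/6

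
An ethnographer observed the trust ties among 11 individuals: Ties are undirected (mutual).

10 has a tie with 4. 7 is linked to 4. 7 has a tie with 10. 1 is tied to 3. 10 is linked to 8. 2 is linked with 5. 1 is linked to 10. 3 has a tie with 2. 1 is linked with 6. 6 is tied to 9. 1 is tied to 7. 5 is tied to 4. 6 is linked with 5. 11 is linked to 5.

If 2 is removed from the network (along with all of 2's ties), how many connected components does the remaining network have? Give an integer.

1

2's neighbors (3 and 5) remain reachable from one another through other ties, so the rest of the network stays in one piece.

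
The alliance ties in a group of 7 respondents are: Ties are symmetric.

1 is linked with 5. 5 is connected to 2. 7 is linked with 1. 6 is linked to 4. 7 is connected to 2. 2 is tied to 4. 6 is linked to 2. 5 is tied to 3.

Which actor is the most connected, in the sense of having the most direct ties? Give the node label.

2

Degrees — 1:2, 2:4, 3:1, 4:2, 5:3, 6:2, 7:2.
The maximum is 4, attained only by 2.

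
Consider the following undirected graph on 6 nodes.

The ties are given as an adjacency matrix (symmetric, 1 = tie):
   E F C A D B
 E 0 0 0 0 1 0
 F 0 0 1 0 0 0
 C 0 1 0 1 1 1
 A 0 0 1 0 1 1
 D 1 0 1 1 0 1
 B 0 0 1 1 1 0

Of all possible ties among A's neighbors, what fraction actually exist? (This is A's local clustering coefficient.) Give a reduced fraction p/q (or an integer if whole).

A's neighbors: B, C, and D (k = 3).
Possible neighbor pairs: C(3,2) = 3. Edges among them: B–C, B–D, C–D → e = 3.
Clustering(A) = 3/3 = 1.

1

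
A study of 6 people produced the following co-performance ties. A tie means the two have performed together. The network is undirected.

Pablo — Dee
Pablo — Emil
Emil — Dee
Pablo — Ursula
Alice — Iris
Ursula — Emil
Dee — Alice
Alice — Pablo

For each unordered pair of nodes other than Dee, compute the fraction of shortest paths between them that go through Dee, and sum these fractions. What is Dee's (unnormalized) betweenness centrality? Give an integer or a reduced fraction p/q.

1

Pairs whose geodesics pass through Dee — Emil–Alice: 1/2; Emil–Iris: 1/2.
All other pairs contribute 0.
Summing the contributions gives betweenness(Dee) = 1.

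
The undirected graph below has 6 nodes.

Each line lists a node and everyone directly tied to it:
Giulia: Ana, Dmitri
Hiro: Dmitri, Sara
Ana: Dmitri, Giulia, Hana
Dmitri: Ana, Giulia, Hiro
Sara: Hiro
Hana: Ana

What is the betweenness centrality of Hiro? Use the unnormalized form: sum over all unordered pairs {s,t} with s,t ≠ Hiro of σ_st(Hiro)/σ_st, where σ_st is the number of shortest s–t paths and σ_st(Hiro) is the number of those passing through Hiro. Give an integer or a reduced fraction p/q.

4

Pairs whose geodesics pass through Hiro — Sara–Ana: 1; Sara–Hana: 1; Sara–Giulia: 1; Sara–Dmitri: 1.
All other pairs contribute 0.
Summing the contributions gives betweenness(Hiro) = 4.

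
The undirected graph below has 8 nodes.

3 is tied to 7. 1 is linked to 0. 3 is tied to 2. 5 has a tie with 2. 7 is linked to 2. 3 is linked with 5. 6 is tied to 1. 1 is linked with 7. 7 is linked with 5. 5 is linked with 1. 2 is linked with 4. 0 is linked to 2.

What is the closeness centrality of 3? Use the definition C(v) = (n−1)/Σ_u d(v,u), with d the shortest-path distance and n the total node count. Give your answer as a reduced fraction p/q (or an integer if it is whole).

Distances from 3: 0:2, 1:2, 2:1, 4:2, 5:1, 6:3, 7:1. Sum = 12.
n = 8, so closeness = 7/12.

7/12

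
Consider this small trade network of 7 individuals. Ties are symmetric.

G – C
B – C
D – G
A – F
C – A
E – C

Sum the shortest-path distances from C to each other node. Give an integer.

8

Distances from C: A:1, B:1, D:2, E:1, F:2, G:1.
Sum = 1 + 1 + 2 + 1 + 2 + 1 = 8.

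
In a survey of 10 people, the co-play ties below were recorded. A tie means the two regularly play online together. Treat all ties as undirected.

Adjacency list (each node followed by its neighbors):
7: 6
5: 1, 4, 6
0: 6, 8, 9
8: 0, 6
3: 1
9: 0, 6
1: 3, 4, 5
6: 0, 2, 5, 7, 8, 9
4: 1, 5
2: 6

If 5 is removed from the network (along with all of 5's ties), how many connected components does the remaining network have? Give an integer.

2

Without 5, the remaining ties split the others into: {0, 2, 6, 7, 8, 9}; {1, 3, 4}.
That's 2 separate components.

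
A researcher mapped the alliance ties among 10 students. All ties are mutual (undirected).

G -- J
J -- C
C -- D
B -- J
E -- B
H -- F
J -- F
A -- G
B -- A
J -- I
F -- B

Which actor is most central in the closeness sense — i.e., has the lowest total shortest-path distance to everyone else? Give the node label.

J

Farness (sum of distances to all others) for each node — A:21, B:15, C:19, D:27, E:23, F:16, G:19, H:24, I:21, J:13.
The smallest farness is 13, for J, so J has the highest closeness.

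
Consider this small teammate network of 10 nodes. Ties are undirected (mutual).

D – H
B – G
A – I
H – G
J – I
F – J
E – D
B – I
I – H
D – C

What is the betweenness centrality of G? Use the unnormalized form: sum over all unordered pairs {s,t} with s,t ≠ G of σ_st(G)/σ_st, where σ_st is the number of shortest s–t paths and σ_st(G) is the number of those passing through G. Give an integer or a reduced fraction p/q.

2

Pairs whose geodesics pass through G — E–B: 1/2; D–B: 1/2; H–B: 1/2; C–B: 1/2.
All other pairs contribute 0.
Summing the contributions gives betweenness(G) = 2.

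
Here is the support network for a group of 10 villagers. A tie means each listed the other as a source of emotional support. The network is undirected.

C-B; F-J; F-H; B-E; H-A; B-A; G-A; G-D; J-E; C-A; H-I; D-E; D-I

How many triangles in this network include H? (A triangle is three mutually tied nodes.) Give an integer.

H's neighbors are A, F, and I, but none of them are tied to each other, so no triangle contains H.

0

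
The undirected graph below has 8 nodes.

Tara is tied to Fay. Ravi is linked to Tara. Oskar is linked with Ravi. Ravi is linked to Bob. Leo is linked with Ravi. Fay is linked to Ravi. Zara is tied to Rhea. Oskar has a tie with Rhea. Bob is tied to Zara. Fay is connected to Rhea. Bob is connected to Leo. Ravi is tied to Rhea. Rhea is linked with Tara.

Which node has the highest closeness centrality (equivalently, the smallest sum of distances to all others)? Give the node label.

Ravi

Farness (sum of distances to all others) for each node — Bob:11, Fay:11, Leo:12, Oskar:12, Ravi:8, Rhea:9, Tara:11, Zara:12.
The smallest farness is 8, for Ravi, so Ravi has the highest closeness.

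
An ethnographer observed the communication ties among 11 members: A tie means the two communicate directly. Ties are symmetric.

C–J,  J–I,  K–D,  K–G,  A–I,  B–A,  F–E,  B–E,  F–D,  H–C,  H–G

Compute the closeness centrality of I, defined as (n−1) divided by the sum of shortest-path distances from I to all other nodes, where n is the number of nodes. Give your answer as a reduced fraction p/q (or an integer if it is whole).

1/3

Distances from I: A:1, B:2, C:2, D:5, E:3, F:4, G:4, H:3, J:1, K:5. Sum = 30.
n = 11, so closeness = 10/30 = 1/3.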